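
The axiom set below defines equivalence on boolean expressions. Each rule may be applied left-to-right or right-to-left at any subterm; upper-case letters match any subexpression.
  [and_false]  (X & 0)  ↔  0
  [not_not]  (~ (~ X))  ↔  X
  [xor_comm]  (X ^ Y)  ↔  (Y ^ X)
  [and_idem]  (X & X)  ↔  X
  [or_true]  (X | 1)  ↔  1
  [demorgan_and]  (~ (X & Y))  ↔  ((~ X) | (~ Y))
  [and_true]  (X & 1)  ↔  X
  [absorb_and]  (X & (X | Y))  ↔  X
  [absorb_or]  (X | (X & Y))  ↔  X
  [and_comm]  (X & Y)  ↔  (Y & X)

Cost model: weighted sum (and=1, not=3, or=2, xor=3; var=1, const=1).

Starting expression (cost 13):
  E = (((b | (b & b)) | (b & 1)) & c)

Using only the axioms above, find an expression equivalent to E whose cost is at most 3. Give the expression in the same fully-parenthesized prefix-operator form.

(c & b)   [cost 3]

(1) (b | (b & b))  =[absorb_or →]=  b    ⊢ ((b | (b & 1)) & c)
(2) ((b | (b & 1)) & c)  =[and_comm →]=  (c & (b | (b & 1)))
(3) (b | (b & 1))  =[absorb_or →]=  b    ⊢ cost 3, within 3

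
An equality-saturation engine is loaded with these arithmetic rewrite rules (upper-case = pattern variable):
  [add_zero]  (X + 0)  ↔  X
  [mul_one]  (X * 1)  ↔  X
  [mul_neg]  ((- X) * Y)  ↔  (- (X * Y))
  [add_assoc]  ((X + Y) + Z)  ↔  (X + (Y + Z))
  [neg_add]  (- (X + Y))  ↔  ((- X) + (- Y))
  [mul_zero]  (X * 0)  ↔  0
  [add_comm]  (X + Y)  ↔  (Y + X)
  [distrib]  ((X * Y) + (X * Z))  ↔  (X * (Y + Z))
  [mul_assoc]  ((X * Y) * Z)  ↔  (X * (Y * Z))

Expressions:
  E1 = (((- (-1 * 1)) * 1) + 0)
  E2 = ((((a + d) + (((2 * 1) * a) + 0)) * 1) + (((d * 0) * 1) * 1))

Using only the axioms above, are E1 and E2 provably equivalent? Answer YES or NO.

NO

All listed rules preserve value, hence provable equivalence implies equal values everywhere; look for a separating assignment.
a=0, d=0 gives E1 ↦ 1, E2 ↦ 0; values differ ⇒ not provably equivalent.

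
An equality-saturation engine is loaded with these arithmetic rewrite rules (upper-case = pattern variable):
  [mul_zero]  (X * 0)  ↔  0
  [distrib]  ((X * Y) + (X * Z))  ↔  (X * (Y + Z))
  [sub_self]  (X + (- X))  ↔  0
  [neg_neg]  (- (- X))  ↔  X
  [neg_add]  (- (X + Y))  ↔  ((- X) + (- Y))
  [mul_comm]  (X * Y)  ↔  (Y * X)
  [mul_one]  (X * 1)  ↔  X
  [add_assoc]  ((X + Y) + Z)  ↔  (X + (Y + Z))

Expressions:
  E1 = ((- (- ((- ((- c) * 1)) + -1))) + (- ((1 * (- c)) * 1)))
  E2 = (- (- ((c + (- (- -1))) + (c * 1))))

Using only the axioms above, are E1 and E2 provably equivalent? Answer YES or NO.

YES

(1) (- (- ((- ((- c) * 1)) + -1)))  =[neg_neg →]=  ((- ((- c) * 1)) + -1)    ⊢ (((- ((- c) * 1)) + -1) + (- ((1 * (- c)) * 1)))
(2) (1 * (- c))  =[mul_comm →]=  ((- c) * 1)    ⊢ (((- ((- c) * 1)) + -1) + (- (((- c) * 1) * 1)))
(3) ((- c) * 1)  =[mul_one →]=  (- c)    ⊢ (((- (- c)) + -1) + (- (((- c) * 1) * 1)))
(4) (((- c) * 1) * 1)  =[mul_one →]=  ((- c) * 1)    ⊢ (((- (- c)) + -1) + (- ((- c) * 1)))
(5) ((- c) * 1)  =[mul_one →]=  (- c)    ⊢ (((- (- c)) + -1) + (- (- c)))
(6) (- (- c))  =[neg_neg →]=  c    ⊢ (((- (- c)) + -1) + c)
(7) (- (- c))  =[neg_neg →]=  c    ⊢ ((c + -1) + c)
(8) c  =[mul_one ←]=  (c * 1)    ⊢ ((c + -1) + (c * 1))
(9) -1  =[neg_neg ←]=  (- (- -1))    ⊢ ((c + (- (- -1))) + (c * 1))
(10) ((c + (- (- -1))) + (c * 1))  =[neg_neg ←]=  (- (- ((c + (- (- -1))) + (c * 1))))    ⊢ E2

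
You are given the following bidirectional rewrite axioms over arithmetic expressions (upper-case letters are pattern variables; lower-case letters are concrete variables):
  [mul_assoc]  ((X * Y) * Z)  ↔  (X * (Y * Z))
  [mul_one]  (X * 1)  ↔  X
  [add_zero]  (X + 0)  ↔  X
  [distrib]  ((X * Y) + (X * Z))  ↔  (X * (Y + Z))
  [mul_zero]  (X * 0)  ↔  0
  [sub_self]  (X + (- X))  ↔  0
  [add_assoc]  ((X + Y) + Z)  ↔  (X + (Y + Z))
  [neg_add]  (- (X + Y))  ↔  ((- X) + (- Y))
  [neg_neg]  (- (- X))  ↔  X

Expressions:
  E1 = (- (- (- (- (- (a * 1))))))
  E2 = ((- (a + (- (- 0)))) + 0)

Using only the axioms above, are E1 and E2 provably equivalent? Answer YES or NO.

YES

step 1: mul_one (→) rewrites (a * 1) into a, now (- (- (- (- (- a)))))
step 2: neg_neg (→) rewrites (- (- (- (- (- a))))) into (- (- (- a)))
step 3: neg_neg (→) rewrites (- (- a)) into a, now (- a)
step 4: add_zero (←) rewrites a into (a + 0), now (- (a + 0))
step 5: add_zero (←) rewrites (- (a + 0)) into ((- (a + 0)) + 0)
step 6: neg_neg (←) rewrites 0 into (- (- 0)), which is E2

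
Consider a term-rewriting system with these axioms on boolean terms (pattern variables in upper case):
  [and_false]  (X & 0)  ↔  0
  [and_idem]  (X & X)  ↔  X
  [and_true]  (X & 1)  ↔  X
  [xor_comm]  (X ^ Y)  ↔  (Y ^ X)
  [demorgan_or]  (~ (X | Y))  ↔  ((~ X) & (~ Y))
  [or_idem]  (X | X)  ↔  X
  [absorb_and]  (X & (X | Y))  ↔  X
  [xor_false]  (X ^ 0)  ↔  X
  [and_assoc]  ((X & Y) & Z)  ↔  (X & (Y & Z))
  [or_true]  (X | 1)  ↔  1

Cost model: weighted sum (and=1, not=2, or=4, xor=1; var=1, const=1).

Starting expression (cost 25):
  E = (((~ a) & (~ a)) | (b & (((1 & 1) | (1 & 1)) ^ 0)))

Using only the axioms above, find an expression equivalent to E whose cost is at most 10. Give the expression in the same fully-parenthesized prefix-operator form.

((~ a) | (b & 1))   [cost 10]

(1) ((1 & 1) | (1 & 1))  =[or_idem →]=  (1 & 1)    ⊢ (((~ a) & (~ a)) | (b & ((1 & 1) ^ 0)))
(2) (1 & 1)  =[and_true →]=  1    ⊢ (((~ a) & (~ a)) | (b & (1 ^ 0)))
(3) ((~ a) & (~ a))  =[and_idem →]=  (~ a)    ⊢ ((~ a) | (b & (1 ^ 0)))
(4) (1 ^ 0)  =[xor_false →]=  1    ⊢ cost 10, within 10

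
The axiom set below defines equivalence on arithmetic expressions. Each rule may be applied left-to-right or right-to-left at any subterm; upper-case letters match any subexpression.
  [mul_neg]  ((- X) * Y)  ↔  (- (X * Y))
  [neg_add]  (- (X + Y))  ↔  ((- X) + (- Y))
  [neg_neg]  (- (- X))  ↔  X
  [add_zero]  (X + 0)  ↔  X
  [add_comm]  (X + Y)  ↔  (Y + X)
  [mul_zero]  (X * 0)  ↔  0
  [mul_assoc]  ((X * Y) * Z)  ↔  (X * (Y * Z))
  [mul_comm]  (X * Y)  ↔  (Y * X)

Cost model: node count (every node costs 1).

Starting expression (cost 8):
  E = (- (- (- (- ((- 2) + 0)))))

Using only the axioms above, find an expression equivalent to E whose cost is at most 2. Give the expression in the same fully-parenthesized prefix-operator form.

step 1: neg_neg (→) rewrites (- (- (- (- ((- 2) + 0))))) into (- (- ((- 2) + 0)))
step 2: neg_neg (→) rewrites (- (- ((- 2) + 0))) into ((- 2) + 0)
step 3: add_zero (→) rewrites ((- 2) + 0) into (- 2), reaching cost 2 (bound 2)

(- 2)   [cost 2]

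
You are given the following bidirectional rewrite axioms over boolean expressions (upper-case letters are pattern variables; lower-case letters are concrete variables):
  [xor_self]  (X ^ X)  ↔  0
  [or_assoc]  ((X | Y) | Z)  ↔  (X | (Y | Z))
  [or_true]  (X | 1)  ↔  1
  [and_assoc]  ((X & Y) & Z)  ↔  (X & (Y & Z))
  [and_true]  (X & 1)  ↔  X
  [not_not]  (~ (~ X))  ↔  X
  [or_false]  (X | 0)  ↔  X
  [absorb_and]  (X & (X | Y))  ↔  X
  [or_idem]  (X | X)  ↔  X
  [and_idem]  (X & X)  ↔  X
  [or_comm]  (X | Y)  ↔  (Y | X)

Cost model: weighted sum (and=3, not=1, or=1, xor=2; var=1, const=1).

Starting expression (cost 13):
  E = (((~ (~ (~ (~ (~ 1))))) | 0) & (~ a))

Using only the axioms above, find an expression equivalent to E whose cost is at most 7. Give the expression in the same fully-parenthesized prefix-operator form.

step 1: not_not (→) rewrites (~ (~ (~ (~ 1)))) into (~ (~ 1)), now (((~ (~ (~ 1))) | 0) & (~ a))
step 2: or_false (→) rewrites ((~ (~ (~ 1))) | 0) into (~ (~ (~ 1))), now ((~ (~ (~ 1))) & (~ a))
step 3: not_not (→) rewrites (~ (~ (~ 1))) into (~ 1), reaching cost 7 (bound 7)

((~ 1) & (~ a))   [cost 7]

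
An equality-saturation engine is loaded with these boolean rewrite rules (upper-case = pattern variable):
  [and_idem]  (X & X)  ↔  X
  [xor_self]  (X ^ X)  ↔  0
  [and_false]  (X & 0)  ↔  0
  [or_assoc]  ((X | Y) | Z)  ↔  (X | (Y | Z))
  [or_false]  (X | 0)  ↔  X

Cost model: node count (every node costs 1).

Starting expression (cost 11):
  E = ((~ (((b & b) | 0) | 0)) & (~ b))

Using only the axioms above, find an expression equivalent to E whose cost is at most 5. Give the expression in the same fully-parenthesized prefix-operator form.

((~ b) & (~ b))   [cost 5]

(1) (b & b)  =[and_idem →]=  b    ⊢ ((~ ((b | 0) | 0)) & (~ b))
(2) ((b | 0) | 0)  =[or_false →]=  (b | 0)    ⊢ ((~ (b | 0)) & (~ b))
(3) (b | 0)  =[or_false →]=  b    ⊢ cost 5, within 5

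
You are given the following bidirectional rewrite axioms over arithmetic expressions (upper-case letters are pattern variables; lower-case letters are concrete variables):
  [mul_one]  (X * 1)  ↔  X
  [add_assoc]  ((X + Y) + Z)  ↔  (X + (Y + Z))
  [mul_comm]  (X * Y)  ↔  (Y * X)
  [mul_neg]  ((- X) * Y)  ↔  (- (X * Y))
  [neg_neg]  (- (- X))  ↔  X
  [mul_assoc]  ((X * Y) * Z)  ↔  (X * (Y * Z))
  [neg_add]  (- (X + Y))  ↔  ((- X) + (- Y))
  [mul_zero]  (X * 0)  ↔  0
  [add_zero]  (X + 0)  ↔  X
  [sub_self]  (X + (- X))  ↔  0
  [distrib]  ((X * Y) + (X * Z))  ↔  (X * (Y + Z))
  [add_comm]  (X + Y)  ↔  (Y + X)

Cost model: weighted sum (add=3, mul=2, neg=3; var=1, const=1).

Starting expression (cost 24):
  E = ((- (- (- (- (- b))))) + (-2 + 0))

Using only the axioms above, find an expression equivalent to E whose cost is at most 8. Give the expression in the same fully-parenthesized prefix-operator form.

((- b) + -2)   [cost 8]

step 1: add_zero (→) rewrites (-2 + 0) into -2, now ((- (- (- (- (- b))))) + -2)
step 2: neg_neg (→) rewrites (- (- b)) into b, now ((- (- (- b))) + -2)
step 3: neg_neg (→) rewrites (- (- b)) into b, reaching cost 8 (bound 8)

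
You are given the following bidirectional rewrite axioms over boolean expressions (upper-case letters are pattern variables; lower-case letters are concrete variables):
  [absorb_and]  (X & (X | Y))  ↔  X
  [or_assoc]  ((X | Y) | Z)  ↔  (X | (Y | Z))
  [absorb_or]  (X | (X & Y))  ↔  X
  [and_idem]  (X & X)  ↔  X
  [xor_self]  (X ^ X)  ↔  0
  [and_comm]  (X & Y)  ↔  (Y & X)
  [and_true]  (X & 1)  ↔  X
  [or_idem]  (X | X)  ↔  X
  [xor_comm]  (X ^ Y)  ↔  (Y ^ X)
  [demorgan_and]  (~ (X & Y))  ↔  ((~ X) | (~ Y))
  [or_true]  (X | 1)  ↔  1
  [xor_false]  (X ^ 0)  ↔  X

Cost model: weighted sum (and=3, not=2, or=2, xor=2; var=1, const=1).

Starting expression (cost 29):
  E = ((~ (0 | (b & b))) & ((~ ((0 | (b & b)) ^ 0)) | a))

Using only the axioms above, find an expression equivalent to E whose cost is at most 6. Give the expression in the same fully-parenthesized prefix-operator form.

(~ (0 | b))   [cost 6]

(1) ((0 | (b & b)) ^ 0)  =[xor_false →]=  (0 | (b & b))    ⊢ ((~ (0 | (b & b))) & ((~ (0 | (b & b))) | a))
(2) ((~ (0 | (b & b))) & ((~ (0 | (b & b))) | a))  =[absorb_and →]=  (~ (0 | (b & b)))
(3) (b & b)  =[and_idem →]=  b    ⊢ cost 6, within 6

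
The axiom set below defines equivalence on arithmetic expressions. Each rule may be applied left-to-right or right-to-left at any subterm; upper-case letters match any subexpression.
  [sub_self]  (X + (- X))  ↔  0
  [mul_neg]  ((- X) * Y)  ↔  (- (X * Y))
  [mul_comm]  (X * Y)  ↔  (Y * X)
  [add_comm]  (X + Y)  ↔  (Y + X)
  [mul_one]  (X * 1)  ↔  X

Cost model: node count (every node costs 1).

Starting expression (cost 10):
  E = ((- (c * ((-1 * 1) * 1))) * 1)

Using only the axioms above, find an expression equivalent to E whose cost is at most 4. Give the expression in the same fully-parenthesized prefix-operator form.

(- (c * -1))   [cost 4]

step 1: mul_one (→) rewrites ((-1 * 1) * 1) into (-1 * 1), now ((- (c * (-1 * 1))) * 1)
step 2: mul_one (→) rewrites (-1 * 1) into -1, now ((- (c * -1)) * 1)
step 3: mul_one (→) rewrites ((- (c * -1)) * 1) into (- (c * -1)), reaching cost 4 (bound 4)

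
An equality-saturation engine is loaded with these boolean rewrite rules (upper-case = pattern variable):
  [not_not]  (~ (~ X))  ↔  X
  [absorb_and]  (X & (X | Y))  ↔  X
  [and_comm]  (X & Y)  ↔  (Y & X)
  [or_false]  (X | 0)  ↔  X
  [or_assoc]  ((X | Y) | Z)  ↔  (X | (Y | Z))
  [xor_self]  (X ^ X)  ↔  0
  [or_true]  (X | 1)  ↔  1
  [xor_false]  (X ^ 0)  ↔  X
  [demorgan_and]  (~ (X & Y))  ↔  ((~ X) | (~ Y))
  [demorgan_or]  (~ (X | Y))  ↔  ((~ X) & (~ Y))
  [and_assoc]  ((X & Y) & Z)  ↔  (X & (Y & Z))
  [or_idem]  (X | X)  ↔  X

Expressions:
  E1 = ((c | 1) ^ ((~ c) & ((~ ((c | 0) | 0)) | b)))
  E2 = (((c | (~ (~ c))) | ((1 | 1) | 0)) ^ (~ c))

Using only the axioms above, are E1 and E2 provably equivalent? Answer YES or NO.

step 1: or_false (→) rewrites (c | 0) into c, now ((c | 1) ^ ((~ c) & ((~ (c | 0)) | b)))
step 2: or_false (→) rewrites (c | 0) into c, now ((c | 1) ^ ((~ c) & ((~ c) | b)))
step 3: absorb_and (→) rewrites ((~ c) & ((~ c) | b)) into (~ c), now ((c | 1) ^ (~ c))
step 4: or_idem (←) rewrites 1 into (1 | 1), now ((c | (1 | 1)) ^ (~ c))
step 5: or_idem (←) rewrites c into (c | c), now (((c | c) | (1 | 1)) ^ (~ c))
step 6: or_false (←) rewrites (1 | 1) into ((1 | 1) | 0), now (((c | c) | ((1 | 1) | 0)) ^ (~ c))
step 7: not_not (←) rewrites c into (~ (~ c)), which is E2

YES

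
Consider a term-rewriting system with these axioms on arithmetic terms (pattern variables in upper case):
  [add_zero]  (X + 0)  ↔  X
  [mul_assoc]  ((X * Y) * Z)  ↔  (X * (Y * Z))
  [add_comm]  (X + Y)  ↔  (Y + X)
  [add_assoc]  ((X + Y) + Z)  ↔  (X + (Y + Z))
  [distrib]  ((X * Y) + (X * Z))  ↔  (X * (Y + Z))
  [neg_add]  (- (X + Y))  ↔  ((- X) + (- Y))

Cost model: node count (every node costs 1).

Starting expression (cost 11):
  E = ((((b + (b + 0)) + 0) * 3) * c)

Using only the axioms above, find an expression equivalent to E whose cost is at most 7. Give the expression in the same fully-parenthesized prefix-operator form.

((b + b) * (3 * c))   [cost 7]

1. [mul_assoc →] ((((b + (b + 0)) + 0) * 3) * c)  →  (((b + (b + 0)) + 0) * (3 * c))
2. [add_zero →] ((b + (b + 0)) + 0)  →  (b + (b + 0));  E = ((b + (b + 0)) * (3 * c))
3. [add_zero →] (b + 0)  →  b;  cost 7 ≤ 7, done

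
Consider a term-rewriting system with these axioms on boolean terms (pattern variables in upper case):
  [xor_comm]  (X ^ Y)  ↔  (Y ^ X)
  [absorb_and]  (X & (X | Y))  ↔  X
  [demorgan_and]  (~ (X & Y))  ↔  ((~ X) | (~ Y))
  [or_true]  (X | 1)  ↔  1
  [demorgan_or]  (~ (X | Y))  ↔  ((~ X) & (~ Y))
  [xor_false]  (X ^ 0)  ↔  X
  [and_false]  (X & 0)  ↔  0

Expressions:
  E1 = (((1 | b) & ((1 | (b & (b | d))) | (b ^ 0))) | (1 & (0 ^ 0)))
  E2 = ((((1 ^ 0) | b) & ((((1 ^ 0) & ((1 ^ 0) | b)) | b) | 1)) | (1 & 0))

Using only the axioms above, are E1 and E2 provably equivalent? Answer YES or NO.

YES

(1) (b & (b | d))  =[absorb_and →]=  b    ⊢ (((1 | b) & ((1 | b) | (b ^ 0))) | (1 & (0 ^ 0)))
(2) (0 ^ 0)  =[xor_false →]=  0    ⊢ (((1 | b) & ((1 | b) | (b ^ 0))) | (1 & 0))
(3) (b ^ 0)  =[xor_false →]=  b    ⊢ (((1 | b) & ((1 | b) | b)) | (1 & 0))
(4) ((1 | b) & ((1 | b) | b))  =[absorb_and →]=  (1 | b)    ⊢ ((1 | b) | (1 & 0))
(5) 1  =[xor_false ←]=  (1 ^ 0)    ⊢ (((1 ^ 0) | b) | (1 & 0))
(6) ((1 ^ 0) | b)  =[absorb_and ←]=  (((1 ^ 0) | b) & (((1 ^ 0) | b) | 1))    ⊢ ((((1 ^ 0) | b) & (((1 ^ 0) | b) | 1)) | (1 & 0))
(7) (1 ^ 0)  =[absorb_and ←]=  ((1 ^ 0) & ((1 ^ 0) | b))    ⊢ E2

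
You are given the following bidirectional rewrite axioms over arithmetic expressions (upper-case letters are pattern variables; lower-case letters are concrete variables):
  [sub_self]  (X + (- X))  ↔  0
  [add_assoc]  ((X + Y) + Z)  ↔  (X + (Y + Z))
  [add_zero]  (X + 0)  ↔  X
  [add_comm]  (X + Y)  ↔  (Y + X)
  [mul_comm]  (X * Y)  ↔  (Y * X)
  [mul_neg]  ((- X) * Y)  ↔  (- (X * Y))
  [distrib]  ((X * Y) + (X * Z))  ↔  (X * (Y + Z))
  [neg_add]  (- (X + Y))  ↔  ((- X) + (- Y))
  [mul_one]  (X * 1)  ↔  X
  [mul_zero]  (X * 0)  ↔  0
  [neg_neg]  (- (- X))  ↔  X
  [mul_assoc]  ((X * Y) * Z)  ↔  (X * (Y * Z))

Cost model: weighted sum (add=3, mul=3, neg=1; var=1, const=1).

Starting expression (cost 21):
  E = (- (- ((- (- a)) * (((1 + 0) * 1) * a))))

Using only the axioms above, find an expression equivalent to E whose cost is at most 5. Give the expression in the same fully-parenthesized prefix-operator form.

1. [mul_one →] ((1 + 0) * 1)  →  (1 + 0);  E = (- (- ((- (- a)) * ((1 + 0) * a))))
2. [add_zero →] (1 + 0)  →  1;  E = (- (- ((- (- a)) * (1 * a))))
3. [mul_comm →] (1 * a)  →  (a * 1);  E = (- (- ((- (- a)) * (a * 1))))
4. [mul_one →] (a * 1)  →  a;  E = (- (- ((- (- a)) * a)))
5. [neg_neg →] (- (- a))  →  a;  E = (- (- (a * a)))
6. [neg_neg →] (- (- (a * a)))  →  (a * a);  cost 5 ≤ 5, done

(a * a)   [cost 5]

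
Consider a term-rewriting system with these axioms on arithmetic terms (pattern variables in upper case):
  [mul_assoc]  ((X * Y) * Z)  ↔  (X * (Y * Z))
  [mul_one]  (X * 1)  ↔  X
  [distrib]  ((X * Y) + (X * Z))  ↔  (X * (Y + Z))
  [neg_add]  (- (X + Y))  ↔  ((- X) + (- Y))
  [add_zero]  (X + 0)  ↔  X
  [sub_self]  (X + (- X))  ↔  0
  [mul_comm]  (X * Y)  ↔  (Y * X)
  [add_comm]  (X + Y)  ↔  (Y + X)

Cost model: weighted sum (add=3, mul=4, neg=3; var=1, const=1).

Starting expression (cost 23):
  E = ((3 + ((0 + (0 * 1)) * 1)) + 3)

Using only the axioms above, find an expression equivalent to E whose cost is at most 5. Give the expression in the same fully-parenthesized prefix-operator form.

(1) (0 * 1)  =[mul_one →]=  0    ⊢ ((3 + ((0 + 0) * 1)) + 3)
(2) (0 + 0)  =[add_zero →]=  0    ⊢ ((3 + (0 * 1)) + 3)
(3) (0 * 1)  =[mul_one →]=  0    ⊢ ((3 + 0) + 3)
(4) (3 + 0)  =[add_zero →]=  3    ⊢ cost 5, within 5

(3 + 3)   [cost 5]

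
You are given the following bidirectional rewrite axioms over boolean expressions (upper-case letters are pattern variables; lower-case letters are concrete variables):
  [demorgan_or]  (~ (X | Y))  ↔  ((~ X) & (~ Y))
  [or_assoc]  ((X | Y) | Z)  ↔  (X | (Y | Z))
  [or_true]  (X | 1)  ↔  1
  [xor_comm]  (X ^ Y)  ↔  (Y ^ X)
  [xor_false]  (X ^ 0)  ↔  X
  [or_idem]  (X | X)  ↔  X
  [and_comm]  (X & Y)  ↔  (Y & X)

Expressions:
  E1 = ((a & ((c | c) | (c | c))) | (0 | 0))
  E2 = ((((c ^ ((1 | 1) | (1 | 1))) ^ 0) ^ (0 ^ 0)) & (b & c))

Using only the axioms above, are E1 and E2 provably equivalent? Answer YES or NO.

The axioms are sound identities: if E1 ↔* E2 then E1 and E2 evaluate identically under any assignment.
Under a=1, b=0, c=1: E1 evaluates to 1, E2 to 0. Distinct ⇒ no rewrite sequence connects them.

NO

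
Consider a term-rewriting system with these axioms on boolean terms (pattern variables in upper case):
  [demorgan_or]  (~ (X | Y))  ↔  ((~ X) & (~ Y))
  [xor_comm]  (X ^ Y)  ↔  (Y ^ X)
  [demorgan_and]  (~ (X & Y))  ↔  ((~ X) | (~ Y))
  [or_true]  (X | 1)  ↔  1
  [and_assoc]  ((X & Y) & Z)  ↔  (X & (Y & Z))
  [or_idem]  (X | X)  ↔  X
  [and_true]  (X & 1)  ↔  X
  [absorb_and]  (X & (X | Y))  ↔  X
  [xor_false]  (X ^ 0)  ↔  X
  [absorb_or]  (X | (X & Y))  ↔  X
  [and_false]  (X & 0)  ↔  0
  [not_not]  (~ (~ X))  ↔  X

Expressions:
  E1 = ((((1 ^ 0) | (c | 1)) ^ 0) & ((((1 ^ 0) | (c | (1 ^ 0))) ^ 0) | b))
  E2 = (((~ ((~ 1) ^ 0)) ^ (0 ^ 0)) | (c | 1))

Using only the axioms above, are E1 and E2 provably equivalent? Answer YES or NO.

YES

1. [xor_false →] (1 ^ 0)  →  1;  E1 = ((((1 ^ 0) | (c | 1)) ^ 0) & ((((1 ^ 0) | (c | 1)) ^ 0) | b))
2. [absorb_and →] ((((1 ^ 0) | (c | 1)) ^ 0) & ((((1 ^ 0) | (c | 1)) ^ 0) | b))  →  (((1 ^ 0) | (c | 1)) ^ 0)
3. [xor_false →] (((1 ^ 0) | (c | 1)) ^ 0)  →  ((1 ^ 0) | (c | 1))
4. [xor_false ←] 0  →  (0 ^ 0);  E1 = ((1 ^ (0 ^ 0)) | (c | 1))
5. [not_not ←] 1  →  (~ (~ 1));  E1 = (((~ (~ 1)) ^ (0 ^ 0)) | (c | 1))
6. [xor_false ←] (~ 1)  →  ((~ 1) ^ 0);  this is E2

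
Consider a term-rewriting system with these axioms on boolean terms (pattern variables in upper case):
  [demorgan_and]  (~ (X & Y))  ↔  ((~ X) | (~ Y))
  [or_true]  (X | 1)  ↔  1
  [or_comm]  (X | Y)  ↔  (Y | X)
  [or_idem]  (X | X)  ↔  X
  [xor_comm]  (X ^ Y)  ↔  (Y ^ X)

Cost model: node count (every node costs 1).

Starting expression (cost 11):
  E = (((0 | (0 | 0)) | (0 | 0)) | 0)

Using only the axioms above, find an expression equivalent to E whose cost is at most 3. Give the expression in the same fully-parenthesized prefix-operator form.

(0 | 0)   [cost 3]

step 1: or_idem (→) rewrites (0 | 0) into 0, now (((0 | 0) | (0 | 0)) | 0)
step 2: or_idem (→) rewrites ((0 | 0) | (0 | 0)) into (0 | 0), now ((0 | 0) | 0)
step 3: or_idem (→) rewrites (0 | 0) into 0, reaching cost 3 (bound 3)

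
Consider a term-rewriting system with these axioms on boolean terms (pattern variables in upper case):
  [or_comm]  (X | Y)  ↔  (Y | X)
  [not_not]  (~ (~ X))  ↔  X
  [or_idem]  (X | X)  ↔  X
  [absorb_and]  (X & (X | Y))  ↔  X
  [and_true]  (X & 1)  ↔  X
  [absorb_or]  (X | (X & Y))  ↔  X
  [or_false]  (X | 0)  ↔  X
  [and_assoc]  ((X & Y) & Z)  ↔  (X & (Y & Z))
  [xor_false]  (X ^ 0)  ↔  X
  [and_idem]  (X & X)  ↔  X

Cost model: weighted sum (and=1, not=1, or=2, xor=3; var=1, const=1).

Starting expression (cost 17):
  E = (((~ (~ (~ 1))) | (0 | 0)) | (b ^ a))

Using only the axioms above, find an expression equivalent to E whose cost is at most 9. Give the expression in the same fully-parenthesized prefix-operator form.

((~ 1) | (b ^ a))   [cost 9]

(1) (0 | 0)  =[or_idem →]=  0    ⊢ (((~ (~ (~ 1))) | 0) | (b ^ a))
(2) ((~ (~ (~ 1))) | 0)  =[or_false →]=  (~ (~ (~ 1)))    ⊢ ((~ (~ (~ 1))) | (b ^ a))
(3) (~ (~ 1))  =[not_not →]=  1    ⊢ cost 9, within 9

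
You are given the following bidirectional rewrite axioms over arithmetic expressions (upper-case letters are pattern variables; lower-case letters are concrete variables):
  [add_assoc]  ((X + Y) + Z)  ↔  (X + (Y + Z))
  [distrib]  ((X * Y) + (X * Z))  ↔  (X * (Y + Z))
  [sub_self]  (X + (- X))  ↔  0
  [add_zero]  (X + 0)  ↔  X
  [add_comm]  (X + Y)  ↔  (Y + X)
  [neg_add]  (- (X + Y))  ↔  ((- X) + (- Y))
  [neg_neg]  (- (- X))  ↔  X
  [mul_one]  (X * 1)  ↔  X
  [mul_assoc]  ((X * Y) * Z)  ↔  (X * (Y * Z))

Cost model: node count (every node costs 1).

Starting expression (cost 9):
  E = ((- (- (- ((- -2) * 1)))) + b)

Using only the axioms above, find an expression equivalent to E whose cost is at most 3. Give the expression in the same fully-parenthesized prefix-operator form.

(-2 + b)   [cost 3]

(1) (- (- (- ((- -2) * 1))))  =[neg_neg →]=  (- ((- -2) * 1))    ⊢ ((- ((- -2) * 1)) + b)
(2) ((- -2) * 1)  =[mul_one →]=  (- -2)    ⊢ ((- (- -2)) + b)
(3) (- (- -2))  =[neg_neg →]=  -2    ⊢ cost 3, within 3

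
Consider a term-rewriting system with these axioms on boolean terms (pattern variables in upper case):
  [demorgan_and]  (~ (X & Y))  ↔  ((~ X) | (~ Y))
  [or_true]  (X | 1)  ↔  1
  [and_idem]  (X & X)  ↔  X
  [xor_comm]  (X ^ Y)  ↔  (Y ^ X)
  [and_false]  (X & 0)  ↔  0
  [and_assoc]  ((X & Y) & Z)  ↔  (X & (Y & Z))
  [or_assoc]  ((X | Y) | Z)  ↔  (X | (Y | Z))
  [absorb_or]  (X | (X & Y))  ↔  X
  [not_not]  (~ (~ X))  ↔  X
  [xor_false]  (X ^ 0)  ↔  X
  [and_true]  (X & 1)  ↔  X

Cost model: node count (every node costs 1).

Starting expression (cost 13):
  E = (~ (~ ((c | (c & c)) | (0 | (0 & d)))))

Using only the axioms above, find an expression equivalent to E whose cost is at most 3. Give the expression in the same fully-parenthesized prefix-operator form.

step 1: absorb_or (→) rewrites (c | (c & c)) into c, now (~ (~ (c | (0 | (0 & d)))))
step 2: not_not (→) rewrites (~ (~ (c | (0 | (0 & d))))) into (c | (0 | (0 & d)))
step 3: absorb_or (→) rewrites (0 | (0 & d)) into 0, reaching cost 3 (bound 3)

(c | 0)   [cost 3]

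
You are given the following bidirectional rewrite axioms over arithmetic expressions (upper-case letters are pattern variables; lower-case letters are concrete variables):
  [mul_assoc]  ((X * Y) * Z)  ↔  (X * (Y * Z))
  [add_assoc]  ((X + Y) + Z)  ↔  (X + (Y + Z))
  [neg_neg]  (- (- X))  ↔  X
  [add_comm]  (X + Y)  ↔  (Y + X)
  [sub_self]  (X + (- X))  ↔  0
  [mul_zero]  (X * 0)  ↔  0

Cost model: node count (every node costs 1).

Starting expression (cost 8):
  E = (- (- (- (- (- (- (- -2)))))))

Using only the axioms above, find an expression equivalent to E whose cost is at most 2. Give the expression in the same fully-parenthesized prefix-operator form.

(- -2)   [cost 2]

step 1: neg_neg (→) rewrites (- (- (- -2))) into (- -2), now (- (- (- (- (- -2)))))
step 2: neg_neg (→) rewrites (- (- (- (- (- -2))))) into (- (- (- -2)))
step 3: neg_neg (→) rewrites (- (- (- -2))) into (- -2), reaching cost 2 (bound 2)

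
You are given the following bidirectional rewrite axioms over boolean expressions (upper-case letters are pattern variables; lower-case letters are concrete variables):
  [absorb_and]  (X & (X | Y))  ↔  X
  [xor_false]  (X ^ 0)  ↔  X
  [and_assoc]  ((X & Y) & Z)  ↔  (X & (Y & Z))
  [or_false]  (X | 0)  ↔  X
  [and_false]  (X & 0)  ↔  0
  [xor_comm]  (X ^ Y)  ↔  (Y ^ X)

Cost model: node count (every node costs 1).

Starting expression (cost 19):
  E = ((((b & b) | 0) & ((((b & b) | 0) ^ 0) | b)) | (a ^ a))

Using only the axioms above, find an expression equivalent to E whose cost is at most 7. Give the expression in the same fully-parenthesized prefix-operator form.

((b & b) | (a ^ a))   [cost 7]

step 1: xor_false (→) rewrites (((b & b) | 0) ^ 0) into ((b & b) | 0), now ((((b & b) | 0) & (((b & b) | 0) | b)) | (a ^ a))
step 2: absorb_and (→) rewrites (((b & b) | 0) & (((b & b) | 0) | b)) into ((b & b) | 0), now (((b & b) | 0) | (a ^ a))
step 3: or_false (→) rewrites ((b & b) | 0) into (b & b), reaching cost 7 (bound 7)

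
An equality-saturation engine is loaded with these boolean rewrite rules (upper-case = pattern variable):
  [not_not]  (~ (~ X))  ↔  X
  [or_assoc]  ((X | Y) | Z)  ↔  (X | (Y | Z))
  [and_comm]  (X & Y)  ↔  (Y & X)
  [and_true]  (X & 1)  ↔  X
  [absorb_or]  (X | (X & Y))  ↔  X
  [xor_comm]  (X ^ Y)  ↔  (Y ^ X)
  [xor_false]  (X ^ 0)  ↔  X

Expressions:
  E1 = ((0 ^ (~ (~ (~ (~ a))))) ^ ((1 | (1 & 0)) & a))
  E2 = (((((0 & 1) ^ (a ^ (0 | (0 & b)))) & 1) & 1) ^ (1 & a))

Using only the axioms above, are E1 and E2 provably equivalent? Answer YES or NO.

YES

step 1: not_not (→) rewrites (~ (~ (~ a))) into (~ a), now ((0 ^ (~ (~ a))) ^ ((1 | (1 & 0)) & a))
step 2: absorb_or (→) rewrites (1 | (1 & 0)) into 1, now ((0 ^ (~ (~ a))) ^ (1 & a))
step 3: not_not (→) rewrites (~ (~ a)) into a, now ((0 ^ a) ^ (1 & a))
step 4: xor_false (←) rewrites a into (a ^ 0), now ((0 ^ (a ^ 0)) ^ (1 & a))
step 5: and_true (←) rewrites 0 into (0 & 1), now (((0 & 1) ^ (a ^ 0)) ^ (1 & a))
step 6: and_true (←) rewrites ((0 & 1) ^ (a ^ 0)) into (((0 & 1) ^ (a ^ 0)) & 1), now ((((0 & 1) ^ (a ^ 0)) & 1) ^ (1 & a))
step 7: and_true (←) rewrites (((0 & 1) ^ (a ^ 0)) & 1) into ((((0 & 1) ^ (a ^ 0)) & 1) & 1), now (((((0 & 1) ^ (a ^ 0)) & 1) & 1) ^ (1 & a))
step 8: absorb_or (←) rewrites 0 into (0 | (0 & b)), which is E2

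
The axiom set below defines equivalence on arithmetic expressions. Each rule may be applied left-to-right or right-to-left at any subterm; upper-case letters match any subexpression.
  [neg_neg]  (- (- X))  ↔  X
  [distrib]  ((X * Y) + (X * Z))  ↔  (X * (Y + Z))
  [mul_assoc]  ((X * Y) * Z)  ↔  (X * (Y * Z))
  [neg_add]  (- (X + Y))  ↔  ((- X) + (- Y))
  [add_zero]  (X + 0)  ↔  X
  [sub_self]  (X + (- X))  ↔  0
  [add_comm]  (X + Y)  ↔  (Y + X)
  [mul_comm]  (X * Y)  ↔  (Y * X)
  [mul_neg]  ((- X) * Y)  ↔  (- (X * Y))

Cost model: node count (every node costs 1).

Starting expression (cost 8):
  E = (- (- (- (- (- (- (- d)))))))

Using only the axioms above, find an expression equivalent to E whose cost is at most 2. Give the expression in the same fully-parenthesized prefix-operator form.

step 1: neg_neg (→) rewrites (- (- (- (- (- d))))) into (- (- (- d))), now (- (- (- (- (- d)))))
step 2: neg_neg (→) rewrites (- (- (- d))) into (- d), now (- (- (- d)))
step 3: neg_neg (→) rewrites (- (- (- d))) into (- d), reaching cost 2 (bound 2)

(- d)   [cost 2]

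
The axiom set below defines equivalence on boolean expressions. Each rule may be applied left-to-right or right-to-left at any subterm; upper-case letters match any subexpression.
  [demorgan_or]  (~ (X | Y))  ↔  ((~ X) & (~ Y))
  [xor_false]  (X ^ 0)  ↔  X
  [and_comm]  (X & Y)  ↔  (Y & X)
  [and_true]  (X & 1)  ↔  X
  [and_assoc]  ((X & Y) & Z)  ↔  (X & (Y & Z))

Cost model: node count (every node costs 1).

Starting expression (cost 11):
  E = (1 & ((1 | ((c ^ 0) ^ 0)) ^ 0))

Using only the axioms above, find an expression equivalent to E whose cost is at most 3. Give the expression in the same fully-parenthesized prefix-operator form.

(1 | c)   [cost 3]

step 1: xor_false (→) rewrites (c ^ 0) into c, now (1 & ((1 | (c ^ 0)) ^ 0))
step 2: xor_false (→) rewrites (c ^ 0) into c, now (1 & ((1 | c) ^ 0))
step 3: and_comm (→) rewrites (1 & ((1 | c) ^ 0)) into (((1 | c) ^ 0) & 1)
step 4: xor_false (→) rewrites ((1 | c) ^ 0) into (1 | c), now ((1 | c) & 1)
step 5: and_true (→) rewrites ((1 | c) & 1) into (1 | c), reaching cost 3 (bound 3)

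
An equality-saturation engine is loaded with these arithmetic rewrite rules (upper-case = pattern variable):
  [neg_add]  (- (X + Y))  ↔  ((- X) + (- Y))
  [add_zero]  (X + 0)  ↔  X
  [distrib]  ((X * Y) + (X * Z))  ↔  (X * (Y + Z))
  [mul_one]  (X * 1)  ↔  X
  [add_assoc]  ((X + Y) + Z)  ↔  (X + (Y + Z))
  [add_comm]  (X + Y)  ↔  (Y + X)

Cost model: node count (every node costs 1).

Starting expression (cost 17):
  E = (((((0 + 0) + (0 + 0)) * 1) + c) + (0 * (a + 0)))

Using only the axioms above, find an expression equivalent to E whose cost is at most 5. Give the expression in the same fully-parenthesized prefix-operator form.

step 1: mul_one (→) rewrites (((0 + 0) + (0 + 0)) * 1) into ((0 + 0) + (0 + 0)), now ((((0 + 0) + (0 + 0)) + c) + (0 * (a + 0)))
step 2: add_zero (→) rewrites (0 + 0) into 0, now ((((0 + 0) + 0) + c) + (0 * (a + 0)))
step 3: add_comm (→) rewrites (((0 + 0) + 0) + c) into (c + ((0 + 0) + 0)), now ((c + ((0 + 0) + 0)) + (0 * (a + 0)))
step 4: add_zero (→) rewrites (a + 0) into a, now ((c + ((0 + 0) + 0)) + (0 * a))
step 5: add_zero (→) rewrites (0 + 0) into 0, now ((c + (0 + 0)) + (0 * a))
step 6: add_zero (→) rewrites (0 + 0) into 0, now ((c + 0) + (0 * a))
step 7: add_zero (→) rewrites (c + 0) into c, reaching cost 5 (bound 5)

(c + (0 * a))   [cost 5]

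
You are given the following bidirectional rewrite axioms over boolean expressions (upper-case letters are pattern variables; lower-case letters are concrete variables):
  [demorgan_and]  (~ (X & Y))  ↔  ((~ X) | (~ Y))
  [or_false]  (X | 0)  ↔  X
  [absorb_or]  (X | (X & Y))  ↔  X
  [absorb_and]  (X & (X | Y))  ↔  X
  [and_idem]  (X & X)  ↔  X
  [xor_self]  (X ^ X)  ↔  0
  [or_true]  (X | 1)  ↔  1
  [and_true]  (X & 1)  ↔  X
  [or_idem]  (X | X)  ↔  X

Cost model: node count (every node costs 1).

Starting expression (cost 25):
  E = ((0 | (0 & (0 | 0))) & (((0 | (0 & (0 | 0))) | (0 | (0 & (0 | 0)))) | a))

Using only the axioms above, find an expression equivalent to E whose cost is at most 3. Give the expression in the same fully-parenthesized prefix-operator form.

(0 | 0)   [cost 3]

step 1: or_idem (→) rewrites ((0 | (0 & (0 | 0))) | (0 | (0 & (0 | 0)))) into (0 | (0 & (0 | 0))), now ((0 | (0 & (0 | 0))) & ((0 | (0 & (0 | 0))) | a))
step 2: absorb_and (→) rewrites ((0 | (0 & (0 | 0))) & ((0 | (0 & (0 | 0))) | a)) into (0 | (0 & (0 | 0)))
step 3: absorb_and (→) rewrites (0 & (0 | 0)) into 0, reaching cost 3 (bound 3)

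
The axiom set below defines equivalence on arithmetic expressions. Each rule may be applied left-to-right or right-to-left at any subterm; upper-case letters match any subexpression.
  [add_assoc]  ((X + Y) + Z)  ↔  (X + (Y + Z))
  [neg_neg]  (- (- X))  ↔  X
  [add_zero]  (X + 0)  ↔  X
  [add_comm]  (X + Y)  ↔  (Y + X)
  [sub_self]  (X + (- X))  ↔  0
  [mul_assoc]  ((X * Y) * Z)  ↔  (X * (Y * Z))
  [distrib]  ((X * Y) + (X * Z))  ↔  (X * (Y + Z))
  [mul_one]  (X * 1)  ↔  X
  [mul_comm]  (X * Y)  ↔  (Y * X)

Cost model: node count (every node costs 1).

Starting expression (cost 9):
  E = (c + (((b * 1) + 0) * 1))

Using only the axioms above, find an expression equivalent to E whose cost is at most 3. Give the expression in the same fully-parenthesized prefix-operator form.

(c + b)   [cost 3]

(1) (b * 1)  =[mul_one →]=  b    ⊢ (c + ((b + 0) * 1))
(2) (b + 0)  =[add_zero →]=  b    ⊢ (c + (b * 1))
(3) (b * 1)  =[mul_one →]=  b    ⊢ cost 3, within 3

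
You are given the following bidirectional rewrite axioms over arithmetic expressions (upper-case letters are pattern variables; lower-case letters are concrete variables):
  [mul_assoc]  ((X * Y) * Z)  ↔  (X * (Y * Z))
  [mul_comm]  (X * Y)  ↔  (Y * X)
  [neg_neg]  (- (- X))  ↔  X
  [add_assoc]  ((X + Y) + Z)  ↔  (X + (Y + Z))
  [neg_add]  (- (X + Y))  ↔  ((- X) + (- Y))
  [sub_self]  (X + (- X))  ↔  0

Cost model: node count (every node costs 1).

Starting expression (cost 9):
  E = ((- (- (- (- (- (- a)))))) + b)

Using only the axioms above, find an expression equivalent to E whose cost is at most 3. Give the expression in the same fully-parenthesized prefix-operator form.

1. [neg_neg →] (- (- a))  →  a;  E = ((- (- (- (- a)))) + b)
2. [neg_neg →] (- (- a))  →  a;  E = ((- (- a)) + b)
3. [neg_neg →] (- (- a))  →  a;  cost 3 ≤ 3, done

(a + b)   [cost 3]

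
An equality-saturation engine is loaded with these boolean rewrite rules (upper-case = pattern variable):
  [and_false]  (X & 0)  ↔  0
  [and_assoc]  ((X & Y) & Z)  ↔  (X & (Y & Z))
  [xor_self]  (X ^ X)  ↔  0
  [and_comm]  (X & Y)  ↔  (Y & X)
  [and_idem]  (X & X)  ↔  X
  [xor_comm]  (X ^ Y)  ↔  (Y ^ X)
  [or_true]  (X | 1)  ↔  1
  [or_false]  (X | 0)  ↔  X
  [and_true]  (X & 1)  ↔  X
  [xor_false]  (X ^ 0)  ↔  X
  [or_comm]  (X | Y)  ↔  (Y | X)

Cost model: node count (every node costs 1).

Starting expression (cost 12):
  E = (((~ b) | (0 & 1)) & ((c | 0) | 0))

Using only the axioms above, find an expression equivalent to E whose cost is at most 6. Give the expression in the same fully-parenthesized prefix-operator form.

((~ b) & (c | 0))   [cost 6]

1. [and_true →] (0 & 1)  →  0;  E = (((~ b) | 0) & ((c | 0) | 0))
2. [or_false →] ((c | 0) | 0)  →  (c | 0);  E = (((~ b) | 0) & (c | 0))
3. [or_false →] ((~ b) | 0)  →  (~ b);  cost 6 ≤ 6, done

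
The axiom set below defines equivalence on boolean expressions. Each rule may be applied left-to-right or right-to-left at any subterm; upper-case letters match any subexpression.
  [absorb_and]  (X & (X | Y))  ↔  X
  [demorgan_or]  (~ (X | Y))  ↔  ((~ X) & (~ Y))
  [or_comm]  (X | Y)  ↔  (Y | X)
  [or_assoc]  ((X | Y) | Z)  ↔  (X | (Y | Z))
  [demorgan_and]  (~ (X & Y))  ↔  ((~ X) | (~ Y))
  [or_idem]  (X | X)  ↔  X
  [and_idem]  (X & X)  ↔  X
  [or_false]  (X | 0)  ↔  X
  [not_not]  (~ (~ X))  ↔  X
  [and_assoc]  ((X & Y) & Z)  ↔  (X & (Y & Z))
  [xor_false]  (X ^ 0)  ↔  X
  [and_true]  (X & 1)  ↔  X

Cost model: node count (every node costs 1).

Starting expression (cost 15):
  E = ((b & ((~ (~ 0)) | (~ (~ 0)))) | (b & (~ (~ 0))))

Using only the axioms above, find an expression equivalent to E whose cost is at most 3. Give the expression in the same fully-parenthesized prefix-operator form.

(b & 0)   [cost 3]

step 1: or_idem (→) rewrites ((~ (~ 0)) | (~ (~ 0))) into (~ (~ 0)), now ((b & (~ (~ 0))) | (b & (~ (~ 0))))
step 2: or_idem (→) rewrites ((b & (~ (~ 0))) | (b & (~ (~ 0)))) into (b & (~ (~ 0)))
step 3: not_not (→) rewrites (~ (~ 0)) into 0, reaching cost 3 (bound 3)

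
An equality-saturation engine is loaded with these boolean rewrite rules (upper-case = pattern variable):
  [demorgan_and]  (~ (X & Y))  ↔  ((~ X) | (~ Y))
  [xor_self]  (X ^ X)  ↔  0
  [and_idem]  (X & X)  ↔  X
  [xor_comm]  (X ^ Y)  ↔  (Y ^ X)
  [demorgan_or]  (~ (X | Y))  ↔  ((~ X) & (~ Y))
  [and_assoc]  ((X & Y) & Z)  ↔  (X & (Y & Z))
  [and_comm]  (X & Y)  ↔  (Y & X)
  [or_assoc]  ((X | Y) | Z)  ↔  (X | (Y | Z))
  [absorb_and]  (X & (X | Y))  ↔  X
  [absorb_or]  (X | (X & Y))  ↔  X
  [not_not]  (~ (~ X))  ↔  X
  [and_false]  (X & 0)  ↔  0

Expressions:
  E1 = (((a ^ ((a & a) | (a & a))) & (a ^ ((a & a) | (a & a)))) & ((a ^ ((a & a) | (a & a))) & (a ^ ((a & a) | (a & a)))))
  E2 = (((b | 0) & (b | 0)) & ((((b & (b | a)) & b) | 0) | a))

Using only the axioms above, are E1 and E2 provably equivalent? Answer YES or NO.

NO

Every axiom is a valid identity, so a rewrite proof would force E1 and E2 to agree under every assignment.
At a=0, b=1: E1 = 0 but E2 = 1; they differ, so no derivation exists.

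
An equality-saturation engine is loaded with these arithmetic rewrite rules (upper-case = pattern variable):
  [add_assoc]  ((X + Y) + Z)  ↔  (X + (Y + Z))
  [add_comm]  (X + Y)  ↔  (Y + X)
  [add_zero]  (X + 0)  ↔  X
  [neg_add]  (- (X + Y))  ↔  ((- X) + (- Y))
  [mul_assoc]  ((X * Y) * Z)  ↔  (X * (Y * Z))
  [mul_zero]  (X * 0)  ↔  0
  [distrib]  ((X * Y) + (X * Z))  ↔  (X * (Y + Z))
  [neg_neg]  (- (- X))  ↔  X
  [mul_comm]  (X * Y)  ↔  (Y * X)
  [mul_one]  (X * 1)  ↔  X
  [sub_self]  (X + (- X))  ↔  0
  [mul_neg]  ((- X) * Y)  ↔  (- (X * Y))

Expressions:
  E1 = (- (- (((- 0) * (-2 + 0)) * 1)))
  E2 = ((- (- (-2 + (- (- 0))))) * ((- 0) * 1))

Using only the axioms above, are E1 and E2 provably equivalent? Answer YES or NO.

YES

step 1: neg_neg (→) rewrites (- (- (((- 0) * (-2 + 0)) * 1))) into (((- 0) * (-2 + 0)) * 1)
step 2: mul_one (→) rewrites (((- 0) * (-2 + 0)) * 1) into ((- 0) * (-2 + 0))
step 3: mul_comm (→) rewrites ((- 0) * (-2 + 0)) into ((-2 + 0) * (- 0))
step 4: neg_neg (←) rewrites (-2 + 0) into (- (- (-2 + 0))), now ((- (- (-2 + 0))) * (- 0))
step 5: neg_neg (←) rewrites 0 into (- (- 0)), now ((- (- (-2 + (- (- 0))))) * (- 0))
step 6: mul_one (←) rewrites (- 0) into ((- 0) * 1), which is E2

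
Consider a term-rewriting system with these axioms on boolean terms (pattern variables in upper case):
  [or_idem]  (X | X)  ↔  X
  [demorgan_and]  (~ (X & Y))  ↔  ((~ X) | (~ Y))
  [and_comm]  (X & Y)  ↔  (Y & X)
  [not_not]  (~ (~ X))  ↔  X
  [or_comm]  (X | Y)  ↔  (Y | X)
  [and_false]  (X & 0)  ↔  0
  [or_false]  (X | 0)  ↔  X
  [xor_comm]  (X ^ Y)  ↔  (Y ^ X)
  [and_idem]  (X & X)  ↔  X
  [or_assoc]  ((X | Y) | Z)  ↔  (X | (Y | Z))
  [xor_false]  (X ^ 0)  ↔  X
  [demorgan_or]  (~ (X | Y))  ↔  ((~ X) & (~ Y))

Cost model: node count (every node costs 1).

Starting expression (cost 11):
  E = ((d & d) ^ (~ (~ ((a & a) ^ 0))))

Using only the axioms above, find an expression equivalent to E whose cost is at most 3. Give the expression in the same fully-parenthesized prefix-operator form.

1. [xor_false →] ((a & a) ^ 0)  →  (a & a);  E = ((d & d) ^ (~ (~ (a & a))))
2. [and_idem →] (d & d)  →  d;  E = (d ^ (~ (~ (a & a))))
3. [not_not →] (~ (~ (a & a)))  →  (a & a);  E = (d ^ (a & a))
4. [and_idem →] (a & a)  →  a;  cost 3 ≤ 3, done

(d ^ a)   [cost 3]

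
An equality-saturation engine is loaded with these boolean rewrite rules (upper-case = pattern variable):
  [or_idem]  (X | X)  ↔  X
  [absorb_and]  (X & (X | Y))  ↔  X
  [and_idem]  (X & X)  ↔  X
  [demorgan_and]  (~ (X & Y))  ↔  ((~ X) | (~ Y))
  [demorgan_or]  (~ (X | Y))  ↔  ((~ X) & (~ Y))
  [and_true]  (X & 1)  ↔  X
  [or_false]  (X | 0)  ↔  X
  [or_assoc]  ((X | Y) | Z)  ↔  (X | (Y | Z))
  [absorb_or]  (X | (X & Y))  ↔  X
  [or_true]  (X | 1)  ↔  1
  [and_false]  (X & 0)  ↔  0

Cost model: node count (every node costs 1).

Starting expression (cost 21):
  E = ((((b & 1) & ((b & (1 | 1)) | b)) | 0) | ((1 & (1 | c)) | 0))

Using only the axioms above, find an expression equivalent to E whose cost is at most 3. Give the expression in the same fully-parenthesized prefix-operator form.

step 1: or_idem (→) rewrites (1 | 1) into 1, now ((((b & 1) & ((b & 1) | b)) | 0) | ((1 & (1 | c)) | 0))
step 2: or_false (→) rewrites ((1 & (1 | c)) | 0) into (1 & (1 | c)), now ((((b & 1) & ((b & 1) | b)) | 0) | (1 & (1 | c)))
step 3: absorb_and (→) rewrites ((b & 1) & ((b & 1) | b)) into (b & 1), now (((b & 1) | 0) | (1 & (1 | c)))
step 4: and_true (→) rewrites (b & 1) into b, now ((b | 0) | (1 & (1 | c)))
step 5: absorb_and (→) rewrites (1 & (1 | c)) into 1, now ((b | 0) | 1)
step 6: or_false (→) rewrites (b | 0) into b, reaching cost 3 (bound 3)

(b | 1)   [cost 3]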